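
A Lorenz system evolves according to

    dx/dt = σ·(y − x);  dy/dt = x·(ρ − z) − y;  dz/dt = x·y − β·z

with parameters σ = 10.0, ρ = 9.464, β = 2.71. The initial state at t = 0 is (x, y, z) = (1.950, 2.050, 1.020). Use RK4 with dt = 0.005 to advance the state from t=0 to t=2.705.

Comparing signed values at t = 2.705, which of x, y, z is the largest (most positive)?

t=0.000: state=(1.950, 2.050, 1.020)
step 1 (dt=0.005): k1=(1.000, 14.416, 1.233), k2=(1.335, 14.395, 1.300), k3=(1.326, 14.402, 1.302), k4=(1.654, 14.387, 1.370); state += dt/6·(k1+2k2+2k3+k4)
t=0.005: state=(1.957, 2.122, 1.027)
t=0.010: state=(1.966, 2.194, 1.034)
t=0.015: state=(1.979, 2.266, 1.042)
continuing one RK4 step at a time; state shown every 20 steps (Δt=0.1):
t=0.100: state=(2.562, 3.585, 1.328)
t=0.200: state=(3.915, 5.579, 2.324)
t=0.300: state=(5.802, 7.815, 4.690)
t=0.400: state=(7.575, 8.845, 8.673)
t=0.500: state=(7.869, 7.086, 12.254)
t=0.600: state=(6.264, 4.136, 12.826)
t=0.700: state=(4.204, 2.415, 11.210)
t=0.800: state=(2.852, 1.932, 9.181)
t=0.900: state=(2.287, 2.029, 7.429)
t=1.000: state=(2.255, 2.420, 6.099)
t=1.100: state=(2.584, 3.069, 5.228)
t=1.200: state=(3.219, 4.002, 4.886)
t=1.300: state=(4.138, 5.179, 5.217)
t=1.400: state=(5.237, 6.340, 6.381)
t=1.500: state=(6.192, 6.907, 8.263)
t=1.600: state=(6.508, 6.381, 10.087)
t=1.700: state=(5.971, 5.102, 10.858)
t=1.800: state=(4.976, 3.959, 10.425)
t=1.900: state=(4.091, 3.382, 9.373)
t=2.000: state=(3.591, 3.299, 8.247)
t=2.100: state=(3.486, 3.553, 7.336)
t=2.200: state=(3.700, 4.047, 6.783)
t=2.300: state=(4.152, 4.695, 6.678)
t=2.400: state=(4.744, 5.359, 7.066)
t=2.500: state=(5.317, 5.811, 7.881)
t=2.600: state=(5.661, 5.827, 8.846)
t=2.700: state=(5.625, 5.394, 9.546)
t=2.705: state=(5.613, 5.364, 9.567)
compare at T: x=5.613, y=5.364, z=9.567

largest component: z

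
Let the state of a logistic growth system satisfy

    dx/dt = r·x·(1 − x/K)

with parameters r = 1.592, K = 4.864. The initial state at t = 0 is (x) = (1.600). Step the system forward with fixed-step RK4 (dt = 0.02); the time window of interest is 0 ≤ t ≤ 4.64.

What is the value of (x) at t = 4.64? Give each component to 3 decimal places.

(x) = (4.858)

t=0.000: state=(1.600)
step 1 (dt=0.02): k1=(1.709), k2=(1.719), k3=(1.719), k4=(1.728); state += dt/6·(k1+2k2+2k3+k4)
t=0.020: state=(1.634)
t=0.040: state=(1.669)
t=0.060: state=(1.704)
continuing one RK4 step at a time; state shown every 10 steps (Δt=0.2):
t=0.200: state=(1.958)
t=0.400: state=(2.339)
t=0.600: state=(2.725)
t=0.800: state=(3.096)
t=1.000: state=(3.437)
t=1.200: state=(3.736)
t=1.400: state=(3.988)
t=1.600: state=(4.194)
t=1.800: state=(4.358)
t=2.000: state=(4.485)
t=2.200: state=(4.582)
t=2.400: state=(4.656)
t=2.600: state=(4.711)
t=2.800: state=(4.752)
t=3.000: state=(4.782)
t=3.200: state=(4.804)
t=3.400: state=(4.820)
t=3.600: state=(4.832)
t=3.800: state=(4.841)
t=4.000: state=(4.847)
t=4.200: state=(4.852)
t=4.400: state=(4.855)
t=4.600: state=(4.857)
t=4.640: state=(4.858)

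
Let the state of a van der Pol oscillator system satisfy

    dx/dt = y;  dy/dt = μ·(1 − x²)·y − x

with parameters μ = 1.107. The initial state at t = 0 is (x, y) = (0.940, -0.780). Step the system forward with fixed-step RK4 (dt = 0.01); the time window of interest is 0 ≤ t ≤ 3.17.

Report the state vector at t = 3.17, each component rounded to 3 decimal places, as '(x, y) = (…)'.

t=0.000: state=(0.940, -0.780)
step 1 (dt=0.01): k1=(-0.780, -1.041), k2=(-0.785, -1.044), k3=(-0.785, -1.044), k4=(-0.790, -1.047); state += dt/6·(k1+2k2+2k3+k4)
t=0.010: state=(0.932, -0.790)
t=0.020: state=(0.924, -0.801)
t=0.030: state=(0.916, -0.812)
continuing one RK4 step at a time; state shown every 20 steps (Δt=0.2):
t=0.200: state=(0.762, -1.005)
t=0.400: state=(0.535, -1.280)
t=0.600: state=(0.245, -1.629)
t=0.800: state=(-0.121, -2.042)
t=1.000: state=(-0.569, -2.402)
t=1.200: state=(-1.059, -2.412)
t=1.400: state=(-1.494, -1.845)
t=1.600: state=(-1.777, -0.987)
t=1.800: state=(-1.900, -0.292)
t=2.000: state=(-1.913, 0.127)
t=2.200: state=(-1.862, 0.361)
t=2.400: state=(-1.775, 0.502)
t=2.600: state=(-1.664, 0.606)
t=2.800: state=(-1.533, 0.701)
t=3.000: state=(-1.383, 0.805)
t=3.170: state=(-1.237, 0.912)

(x, y) = (-1.237, 0.912)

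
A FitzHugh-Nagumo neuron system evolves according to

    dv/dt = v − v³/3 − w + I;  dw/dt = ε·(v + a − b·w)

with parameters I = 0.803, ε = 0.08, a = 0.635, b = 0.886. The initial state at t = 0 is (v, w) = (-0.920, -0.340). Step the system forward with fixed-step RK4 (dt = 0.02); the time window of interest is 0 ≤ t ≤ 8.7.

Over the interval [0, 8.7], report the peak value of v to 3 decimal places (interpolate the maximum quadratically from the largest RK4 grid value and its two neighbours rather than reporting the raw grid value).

t=0.000: state=(-0.920, -0.340)
step 1 (dt=0.02): k1=(0.483, 0.001), k2=(0.483, 0.002), k3=(0.483, 0.002), k4=(0.484, 0.002); state += dt/6·(k1+2k2+2k3+k4)
t=0.020: state=(-0.910, -0.340)
t=0.040: state=(-0.901, -0.340)
t=0.060: state=(-0.891, -0.340)
continuing one RK4 step at a time; state shown every 25 steps (Δt=0.5):
t=0.500: state=(-0.661, -0.334)
t=1.000: state=(-0.323, -0.317)
t=1.500: state=(0.187, -0.285)
t=2.000: state=(0.951, -0.228)
t=2.500: state=(1.683, -0.142)
t=3.000: state=(1.977, -0.039)
t=3.500: state=(2.023, 0.066)
t=4.000: state=(2.007, 0.168)
t=4.500: state=(1.977, 0.265)
t=5.000: state=(1.946, 0.358)
t=5.500: state=(1.913, 0.446)
t=6.000: state=(1.881, 0.530)
t=6.500: state=(1.849, 0.610)
t=7.000: state=(1.816, 0.686)
t=7.500: state=(1.784, 0.758)
t=8.000: state=(1.752, 0.826)
t=8.500: state=(1.720, 0.890)
t=8.700: state=(1.708, 0.915)
largest grid value and its neighbours: v(3.480)=2.02311, v(3.500)=2.02315, v(3.520)=2.02310
parabola through these three points peaks at t≈3.499 with v≈2.02315

max v = 2.023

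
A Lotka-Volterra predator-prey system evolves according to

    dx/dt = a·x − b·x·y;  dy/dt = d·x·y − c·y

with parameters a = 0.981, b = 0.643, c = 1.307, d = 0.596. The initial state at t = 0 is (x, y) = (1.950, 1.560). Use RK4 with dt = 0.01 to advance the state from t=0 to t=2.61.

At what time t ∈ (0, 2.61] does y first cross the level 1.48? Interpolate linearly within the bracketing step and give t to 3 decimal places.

t = 0.361

t=0.000: state=(1.950, 1.560)
step 1 (dt=0.01): k1=(-0.043, -0.226), k2=(-0.042, -0.226), k3=(-0.042, -0.226), k4=(-0.040, -0.226); state += dt/6·(k1+2k2+2k3+k4)
t=0.010: state=(1.950, 1.558)
t=0.020: state=(1.949, 1.555)
t=0.030: state=(1.949, 1.553)
continuing one RK4 step at a time; state shown every 10 steps (Δt=0.1):
t=0.100: state=(1.947, 1.537)
t=0.200: state=(1.947, 1.515)
t=0.300: state=(1.950, 1.493)
t=0.360: state=(1.953, 1.480)
next step: t=0.370: state=(1.953, 1.478) — y has crossed 1.48
linear interpolation between t=0.360 (1.48024) and t=0.370 (1.47812) → t≈0.361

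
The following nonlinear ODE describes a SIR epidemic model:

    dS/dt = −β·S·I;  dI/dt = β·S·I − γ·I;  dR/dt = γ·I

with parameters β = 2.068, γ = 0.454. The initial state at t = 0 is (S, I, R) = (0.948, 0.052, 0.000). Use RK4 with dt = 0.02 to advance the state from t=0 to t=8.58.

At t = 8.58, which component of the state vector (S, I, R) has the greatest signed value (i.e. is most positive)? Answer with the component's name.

largest component: R

t=0.000: state=(0.948, 0.052, 0.000)
step 1 (dt=0.02): k1=(-0.102, 0.078, 0.024), k2=(-0.103, 0.079, 0.024), k3=(-0.103, 0.079, 0.024), k4=(-0.105, 0.080, 0.024); state += dt/6·(k1+2k2+2k3+k4)
t=0.020: state=(0.946, 0.054, 0.000)
t=0.040: state=(0.944, 0.055, 0.001)
t=0.060: state=(0.942, 0.057, 0.001)
continuing one RK4 step at a time; state shown every 25 steps (Δt=0.5):
t=0.500: state=(0.876, 0.107, 0.017)
t=1.000: state=(0.750, 0.198, 0.051)
t=1.500: state=(0.576, 0.315, 0.109)
t=2.000: state=(0.394, 0.413, 0.193)
t=2.500: state=(0.250, 0.457, 0.293)
t=3.000: state=(0.156, 0.448, 0.396)
t=3.500: state=(0.100, 0.406, 0.494)
t=4.000: state=(0.068, 0.353, 0.580)
t=4.500: state=(0.048, 0.298, 0.654)
t=5.000: state=(0.036, 0.248, 0.716)
t=5.500: state=(0.029, 0.204, 0.767)
t=6.000: state=(0.024, 0.167, 0.809)
t=6.500: state=(0.020, 0.136, 0.843)
t=7.000: state=(0.018, 0.111, 0.871)
t=7.500: state=(0.016, 0.090, 0.894)
t=8.000: state=(0.015, 0.073, 0.912)
t=8.500: state=(0.014, 0.059, 0.927)
t=8.580: state=(0.014, 0.057, 0.929)
compare at T: S=0.014, I=0.057, R=0.929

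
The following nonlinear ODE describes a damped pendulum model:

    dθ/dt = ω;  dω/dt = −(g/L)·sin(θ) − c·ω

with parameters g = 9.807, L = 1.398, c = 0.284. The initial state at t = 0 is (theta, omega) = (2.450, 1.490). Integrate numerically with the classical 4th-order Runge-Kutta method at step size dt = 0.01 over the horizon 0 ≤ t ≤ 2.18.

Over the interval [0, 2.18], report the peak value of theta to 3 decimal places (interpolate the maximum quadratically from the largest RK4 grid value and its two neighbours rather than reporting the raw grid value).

max theta = 2.733

t=0.000: state=(2.450, 1.490)
step 1 (dt=0.01): k1=(1.490, -4.897), k2=(1.466, -4.850), k3=(1.466, -4.850), k4=(1.441, -4.804); state += dt/6·(k1+2k2+2k3+k4)
t=0.010: state=(2.465, 1.441)
t=0.020: state=(2.479, 1.394)
t=0.030: state=(2.493, 1.347)
continuing one RK4 step at a time; state shown every 10 steps (Δt=0.1):
t=0.100: state=(2.576, 1.044)
t=0.200: state=(2.661, 0.672)
t=0.300: state=(2.712, 0.351)
t=0.400: state=(2.732, 0.061)
t=0.500: state=(2.725, -0.217)
t=0.600: state=(2.689, -0.501)
t=0.700: state=(2.624, -0.808)
t=0.800: state=(2.526, -1.155)
t=0.900: state=(2.391, -1.558)
t=1.000: state=(2.212, -2.027)
t=1.100: state=(1.983, -2.565)
t=1.200: state=(1.697, -3.157)
t=1.300: state=(1.351, -3.756)
t=1.400: state=(0.948, -4.279)
t=1.500: state=(0.502, -4.615)
t=1.600: state=(0.035, -4.667)
t=1.700: state=(-0.421, -4.403)
t=1.800: state=(-0.837, -3.872)
t=1.900: state=(-1.190, -3.178)
t=2.000: state=(-1.470, -2.418)
t=2.100: state=(-1.674, -1.660)
t=2.180: state=(-1.783, -1.075)
largest grid value and its neighbours: theta(0.410)=2.73288, theta(0.420)=2.73307, theta(0.430)=2.73298
parabola through these three points peaks at t≈0.422 with theta≈2.73307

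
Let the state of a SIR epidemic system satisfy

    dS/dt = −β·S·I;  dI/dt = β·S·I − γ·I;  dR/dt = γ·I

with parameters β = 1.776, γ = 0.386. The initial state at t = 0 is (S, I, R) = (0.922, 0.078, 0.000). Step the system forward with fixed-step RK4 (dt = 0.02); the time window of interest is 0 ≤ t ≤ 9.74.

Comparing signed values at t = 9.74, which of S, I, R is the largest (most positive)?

largest component: R

t=0.000: state=(0.922, 0.078, 0.000)
step 1 (dt=0.02): k1=(-0.128, 0.098, 0.030), k2=(-0.129, 0.099, 0.030), k3=(-0.129, 0.099, 0.030), k4=(-0.131, 0.100, 0.031); state += dt/6·(k1+2k2+2k3+k4)
t=0.020: state=(0.919, 0.080, 0.001)
t=0.040: state=(0.917, 0.082, 0.001)
t=0.060: state=(0.914, 0.084, 0.002)
continuing one RK4 step at a time; state shown every 25 steps (Δt=0.5):
t=0.500: state=(0.838, 0.141, 0.021)
t=1.000: state=(0.712, 0.232, 0.056)
t=1.500: state=(0.553, 0.336, 0.111)
t=2.000: state=(0.394, 0.421, 0.185)
t=2.500: state=(0.265, 0.464, 0.271)
t=3.000: state=(0.175, 0.464, 0.361)
t=3.500: state=(0.117, 0.435, 0.448)
t=4.000: state=(0.081, 0.391, 0.528)
t=4.500: state=(0.059, 0.343, 0.599)
t=5.000: state=(0.044, 0.296, 0.660)
t=5.500: state=(0.035, 0.252, 0.713)
t=6.000: state=(0.028, 0.214, 0.758)
t=6.500: state=(0.024, 0.180, 0.796)
t=7.000: state=(0.020, 0.152, 0.828)
t=7.500: state=(0.018, 0.127, 0.855)
t=8.000: state=(0.016, 0.107, 0.877)
t=8.500: state=(0.015, 0.089, 0.896)
t=9.000: state=(0.014, 0.074, 0.912)
t=9.500: state=(0.013, 0.062, 0.925)
t=9.740: state=(0.013, 0.057, 0.930)
compare at T: S=0.013, I=0.057, R=0.930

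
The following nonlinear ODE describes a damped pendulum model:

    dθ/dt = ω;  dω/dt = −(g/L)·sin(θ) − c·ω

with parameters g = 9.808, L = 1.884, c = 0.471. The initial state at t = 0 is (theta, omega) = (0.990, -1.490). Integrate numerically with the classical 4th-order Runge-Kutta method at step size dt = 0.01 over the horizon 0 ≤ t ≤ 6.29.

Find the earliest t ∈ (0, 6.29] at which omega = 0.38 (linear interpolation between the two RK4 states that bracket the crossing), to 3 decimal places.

t = 1.258

t=0.000: state=(0.990, -1.490)
step 1 (dt=0.01): k1=(-1.490, -3.651), k2=(-1.508, -3.621), k3=(-1.508, -3.620), k4=(-1.526, -3.590); state += dt/6·(k1+2k2+2k3+k4)
t=0.010: state=(0.975, -1.526)
t=0.020: state=(0.959, -1.562)
t=0.030: state=(0.944, -1.597)
continuing one RK4 step at a time; state shown every 25 steps (Δt=0.25):
t=0.250: state=(0.522, -2.167)
t=0.500: state=(-0.040, -2.210)
t=0.750: state=(-0.528, -1.604)
t=1.000: state=(-0.813, -0.644)
t=1.250: state=(-0.847, 0.351)
next step: t=1.260: state=(-0.844, 0.388) — omega has crossed 0.38
linear interpolation between t=1.250 (0.35103) and t=1.260 (0.38825) → t≈1.258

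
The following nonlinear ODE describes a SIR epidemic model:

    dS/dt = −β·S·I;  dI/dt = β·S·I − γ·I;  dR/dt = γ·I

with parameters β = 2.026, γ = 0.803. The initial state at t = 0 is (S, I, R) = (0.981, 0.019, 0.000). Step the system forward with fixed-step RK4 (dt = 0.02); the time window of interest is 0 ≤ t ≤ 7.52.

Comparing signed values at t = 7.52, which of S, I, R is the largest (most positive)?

largest component: R

t=0.000: state=(0.981, 0.019, 0.000)
step 1 (dt=0.02): k1=(-0.038, 0.023, 0.015), k2=(-0.038, 0.023, 0.015), k3=(-0.038, 0.023, 0.015), k4=(-0.039, 0.023, 0.016); state += dt/6·(k1+2k2+2k3+k4)
t=0.020: state=(0.980, 0.019, 0.000)
t=0.040: state=(0.979, 0.020, 0.001)
t=0.060: state=(0.979, 0.020, 0.001)
continuing one RK4 step at a time; state shown every 25 steps (Δt=0.5):
t=0.500: state=(0.956, 0.034, 0.010)
t=1.000: state=(0.913, 0.059, 0.029)
t=1.500: state=(0.845, 0.096, 0.059)
t=2.000: state=(0.749, 0.144, 0.107)
t=2.500: state=(0.631, 0.194, 0.175)
t=3.000: state=(0.507, 0.231, 0.261)
t=3.500: state=(0.398, 0.244, 0.358)
t=4.000: state=(0.312, 0.234, 0.454)
t=4.500: state=(0.249, 0.208, 0.543)
t=5.000: state=(0.205, 0.175, 0.620)
t=5.500: state=(0.175, 0.142, 0.684)
t=6.000: state=(0.154, 0.112, 0.734)
t=6.500: state=(0.139, 0.087, 0.774)
t=7.000: state=(0.129, 0.067, 0.805)
t=7.500: state=(0.121, 0.051, 0.828)
t=7.520: state=(0.121, 0.050, 0.829)
compare at T: S=0.121, I=0.050, R=0.829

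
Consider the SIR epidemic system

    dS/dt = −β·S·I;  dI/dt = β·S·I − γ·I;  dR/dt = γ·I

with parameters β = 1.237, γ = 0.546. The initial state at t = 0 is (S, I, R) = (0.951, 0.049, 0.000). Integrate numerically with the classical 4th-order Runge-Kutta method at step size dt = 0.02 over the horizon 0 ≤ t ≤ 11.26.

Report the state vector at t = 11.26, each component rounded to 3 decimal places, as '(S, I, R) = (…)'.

t=0.000: state=(0.951, 0.049, 0.000)
step 1 (dt=0.02): k1=(-0.058, 0.031, 0.027), k2=(-0.058, 0.031, 0.027), k3=(-0.058, 0.031, 0.027), k4=(-0.058, 0.031, 0.027); state += dt/6·(k1+2k2+2k3+k4)
t=0.020: state=(0.950, 0.050, 0.001)
t=0.040: state=(0.949, 0.050, 0.001)
t=0.060: state=(0.947, 0.051, 0.002)
continuing one RK4 step at a time; state shown every 25 steps (Δt=0.5):
t=0.500: state=(0.918, 0.067, 0.016)
t=1.000: state=(0.875, 0.088, 0.037)
t=1.500: state=(0.822, 0.113, 0.064)
t=2.000: state=(0.760, 0.141, 0.099)
t=2.500: state=(0.691, 0.168, 0.141)
t=3.000: state=(0.618, 0.192, 0.190)
t=3.500: state=(0.546, 0.209, 0.245)
t=4.000: state=(0.478, 0.218, 0.304)
t=4.500: state=(0.417, 0.219, 0.364)
t=5.000: state=(0.365, 0.212, 0.423)
t=5.500: state=(0.321, 0.200, 0.479)
t=6.000: state=(0.285, 0.183, 0.531)
t=6.500: state=(0.256, 0.165, 0.579)
t=7.000: state=(0.233, 0.146, 0.621)
t=7.500: state=(0.214, 0.127, 0.659)
t=8.000: state=(0.199, 0.110, 0.691)
t=8.500: state=(0.187, 0.094, 0.719)
t=9.000: state=(0.177, 0.080, 0.743)
t=9.500: state=(0.169, 0.068, 0.763)
t=10.000: state=(0.162, 0.057, 0.780)
t=10.500: state=(0.157, 0.048, 0.795)
t=11.000: state=(0.153, 0.040, 0.807)
t=11.260: state=(0.151, 0.037, 0.812)

(S, I, R) = (0.151, 0.037, 0.812)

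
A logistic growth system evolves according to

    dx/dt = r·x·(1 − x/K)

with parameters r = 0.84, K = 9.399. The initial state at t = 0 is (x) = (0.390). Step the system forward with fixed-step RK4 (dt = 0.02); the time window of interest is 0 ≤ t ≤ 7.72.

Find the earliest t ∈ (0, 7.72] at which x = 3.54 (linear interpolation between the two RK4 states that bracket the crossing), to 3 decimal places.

t=0.000: state=(0.390)
step 1 (dt=0.02): k1=(0.314), k2=(0.316), k3=(0.316), k4=(0.319); state += dt/6·(k1+2k2+2k3+k4)
t=0.020: state=(0.396)
t=0.040: state=(0.403)
t=0.060: state=(0.409)
continuing one RK4 step at a time; state shown every 25 steps (Δt=0.5):
t=0.500: state=(0.581)
t=1.000: state=(0.857)
t=1.500: state=(1.245)
t=2.000: state=(1.772)
t=2.500: state=(2.455)
t=3.000: state=(3.288)
t=3.120: state=(3.507)
next step: t=3.140: state=(3.544) — x has crossed 3.54
linear interpolation between t=3.120 (3.50656) and t=3.140 (3.54357) → t≈3.138

t = 3.138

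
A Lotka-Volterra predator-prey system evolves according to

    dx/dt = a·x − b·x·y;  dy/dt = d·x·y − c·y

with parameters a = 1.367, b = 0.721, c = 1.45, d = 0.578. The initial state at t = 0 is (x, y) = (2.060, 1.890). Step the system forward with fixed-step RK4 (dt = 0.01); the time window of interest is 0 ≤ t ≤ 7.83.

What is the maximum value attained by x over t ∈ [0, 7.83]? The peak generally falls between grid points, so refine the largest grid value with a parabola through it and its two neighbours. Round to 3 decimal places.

max x = 3.018

t=0.000: state=(2.060, 1.890)
step 1 (dt=0.01): k1=(0.009, -0.490), k2=(0.013, -0.489), k3=(0.013, -0.489), k4=(0.016, -0.489); state += dt/6·(k1+2k2+2k3+k4)
t=0.010: state=(2.060, 1.885)
t=0.020: state=(2.060, 1.880)
t=0.030: state=(2.061, 1.875)
continuing one RK4 step at a time; state shown every 50 steps (Δt=0.5):
t=0.500: state=(2.151, 1.675)
t=1.000: state=(2.387, 1.559)
t=1.500: state=(2.700, 1.573)
t=2.000: state=(2.960, 1.732)
t=2.500: state=(2.998, 1.998)
t=3.000: state=(2.758, 2.236)
t=3.500: state=(2.403, 2.283)
t=4.000: state=(2.141, 2.123)
t=4.500: state=(2.060, 1.879)
t=5.000: state=(2.159, 1.667)
t=5.500: state=(2.400, 1.556)
t=6.000: state=(2.714, 1.577)
t=6.500: state=(2.968, 1.743)
t=7.000: state=(2.993, 2.011)
t=7.500: state=(2.743, 2.243)
t=7.830: state=(2.505, 2.293)
largest grid value and its neighbours: x(2.310)=3.01816, x(2.320)=3.01821, x(2.330)=3.01815
parabola through these three points peaks at t≈2.319 with x≈3.01821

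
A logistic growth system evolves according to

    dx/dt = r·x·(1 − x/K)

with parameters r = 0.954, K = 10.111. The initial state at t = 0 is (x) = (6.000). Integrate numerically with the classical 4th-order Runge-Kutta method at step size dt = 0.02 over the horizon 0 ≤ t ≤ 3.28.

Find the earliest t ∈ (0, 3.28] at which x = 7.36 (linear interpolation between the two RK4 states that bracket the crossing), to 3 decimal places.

t = 0.635

t=0.000: state=(6.000)
step 1 (dt=0.02): k1=(2.327), k2=(2.323), k3=(2.323), k4=(2.319); state += dt/6·(k1+2k2+2k3+k4)
t=0.020: state=(6.046)
t=0.040: state=(6.093)
t=0.060: state=(6.139)
continuing one RK4 step at a time; state shown every 10 steps (Δt=0.2):
t=0.200: state=(6.456)
t=0.400: state=(6.888)
t=0.600: state=(7.292)
t=0.620: state=(7.331)
next step: t=0.640: state=(7.369) — x has crossed 7.36
linear interpolation between t=0.620 (7.33082) and t=0.640 (7.36912) → t≈0.635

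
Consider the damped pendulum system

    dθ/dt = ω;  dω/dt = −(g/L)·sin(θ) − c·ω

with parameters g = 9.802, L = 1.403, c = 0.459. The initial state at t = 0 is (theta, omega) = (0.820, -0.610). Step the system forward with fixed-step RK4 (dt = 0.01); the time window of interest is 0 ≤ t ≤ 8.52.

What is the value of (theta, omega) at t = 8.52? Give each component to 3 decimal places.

(theta, omega) = (-0.107, 0.145)

t=0.000: state=(0.820, -0.610)
step 1 (dt=0.01): k1=(-0.610, -4.828), k2=(-0.634, -4.802), k3=(-0.634, -4.802), k4=(-0.658, -4.776); state += dt/6·(k1+2k2+2k3+k4)
t=0.010: state=(0.814, -0.658)
t=0.020: state=(0.807, -0.706)
t=0.030: state=(0.800, -0.752)
continuing one RK4 step at a time; state shown every 50 steps (Δt=0.5):
t=0.500: state=(0.078, -1.919)
t=1.000: state=(-0.610, -0.501)
t=1.500: state=(-0.373, 1.259)
t=2.000: state=(0.300, 1.042)
t=2.500: state=(0.440, -0.495)
t=3.000: state=(-0.026, -1.075)
t=3.500: state=(-0.362, -0.110)
t=4.000: state=(-0.149, 0.803)
t=4.500: state=(0.219, 0.461)
t=5.000: state=(0.219, -0.425)
t=5.500: state=(-0.074, -0.563)
t=6.000: state=(-0.207, 0.082)
t=6.500: state=(-0.036, 0.485)
t=7.000: state=(0.148, 0.155)
t=7.500: state=(0.096, -0.316)
t=8.000: state=(-0.075, -0.266)
t=8.500: state=(-0.110, 0.131)
t=8.520: state=(-0.107, 0.145)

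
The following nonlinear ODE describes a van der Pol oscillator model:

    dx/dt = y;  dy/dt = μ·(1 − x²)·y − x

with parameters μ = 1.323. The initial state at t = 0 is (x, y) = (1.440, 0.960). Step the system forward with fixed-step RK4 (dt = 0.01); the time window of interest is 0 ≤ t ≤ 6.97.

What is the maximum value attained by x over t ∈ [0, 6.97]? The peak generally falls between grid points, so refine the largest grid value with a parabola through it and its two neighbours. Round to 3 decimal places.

t=0.000: state=(1.440, 0.960)
step 1 (dt=0.01): k1=(0.960, -2.804), k2=(0.946, -2.806), k3=(0.946, -2.805), k4=(0.932, -2.807); state += dt/6·(k1+2k2+2k3+k4)
t=0.010: state=(1.449, 0.932)
t=0.020: state=(1.459, 0.904)
t=0.030: state=(1.468, 0.876)
continuing one RK4 step at a time; state shown every 25 steps (Δt=0.25):
t=0.250: state=(1.595, 0.309)
t=0.500: state=(1.613, -0.131)
t=0.750: state=(1.545, -0.393)
t=1.000: state=(1.423, -0.571)
t=1.250: state=(1.260, -0.734)
t=1.500: state=(1.053, -0.931)
t=1.750: state=(0.788, -1.214)
t=2.000: state=(0.433, -1.659)
t=2.250: state=(-0.061, -2.326)
t=2.500: state=(-0.729, -2.944)
t=2.750: state=(-1.438, -2.468)
t=3.000: state=(-1.876, -1.025)
t=3.250: state=(-1.999, -0.087)
t=3.500: state=(-1.967, 0.286)
t=3.750: state=(-1.874, 0.437)
t=4.000: state=(-1.754, 0.525)
t=4.250: state=(-1.613, 0.604)
t=4.500: state=(-1.450, 0.698)
t=4.750: state=(-1.261, 0.827)
t=5.000: state=(-1.032, 1.018)
t=5.250: state=(-0.743, 1.320)
t=5.500: state=(-0.356, 1.810)
t=5.750: state=(0.182, 2.526)
t=6.000: state=(0.892, 3.023)
t=6.250: state=(1.577, 2.200)
t=6.500: state=(1.938, 0.749)
t=6.750: state=(2.013, -0.035)
t=6.970: state=(1.971, -0.309)
largest grid value and its neighbours: x(6.720)=2.01280, x(6.730)=2.01295, x(6.740)=2.01289
parabola through these three points peaks at t≈6.732 with x≈2.01295

max x = 2.013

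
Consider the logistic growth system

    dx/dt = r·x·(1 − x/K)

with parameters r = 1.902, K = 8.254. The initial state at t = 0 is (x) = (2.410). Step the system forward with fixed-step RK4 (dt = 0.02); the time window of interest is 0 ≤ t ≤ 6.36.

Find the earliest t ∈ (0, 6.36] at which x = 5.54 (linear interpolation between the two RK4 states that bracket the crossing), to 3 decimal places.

t = 0.841

t=0.000: state=(2.410)
step 1 (dt=0.02): k1=(3.245), k2=(3.271), k3=(3.271), k4=(3.296); state += dt/6·(k1+2k2+2k3+k4)
t=0.020: state=(2.475)
t=0.040: state=(2.542)
t=0.060: state=(2.609)
continuing one RK4 step at a time; state shown every 25 steps (Δt=0.5):
t=0.500: state=(4.262)
t=0.840: state=(5.537)
next step: t=0.860: state=(5.606) — x has crossed 5.54
linear interpolation between t=0.840 (5.53694) and t=0.860 (5.60582) → t≈0.841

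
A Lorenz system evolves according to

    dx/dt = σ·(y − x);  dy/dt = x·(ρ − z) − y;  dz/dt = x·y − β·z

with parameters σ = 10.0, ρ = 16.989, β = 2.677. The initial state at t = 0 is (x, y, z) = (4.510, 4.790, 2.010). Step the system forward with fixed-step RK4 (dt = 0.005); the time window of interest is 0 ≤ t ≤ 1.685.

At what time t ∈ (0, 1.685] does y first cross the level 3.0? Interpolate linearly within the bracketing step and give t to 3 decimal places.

t = 0.344

t=0.000: state=(4.510, 4.790, 2.010)
step 1 (dt=0.005): k1=(2.800, 62.765, 16.222), k2=(4.299, 62.530, 16.856), k3=(4.256, 62.579, 16.868), k4=(5.716, 62.389, 17.516); state += dt/6·(k1+2k2+2k3+k4)
t=0.005: state=(4.531, 5.103, 2.094)
t=0.010: state=(4.567, 5.414, 2.185)
t=0.015: state=(4.616, 5.725, 2.283)
continuing one RK4 step at a time; state shown every 20 steps (Δt=0.1):
t=0.100: state=(7.043, 11.317, 5.589)
t=0.200: state=(11.792, 15.769, 16.392)
t=0.300: state=(11.901, 7.608, 26.329)
t=0.340: state=(9.703, 3.342, 25.882)
next step: t=0.345: state=(9.382, 2.907, 25.686) — y has crossed 3.0
linear interpolation between t=0.340 (3.34208) and t=0.345 (2.90671) → t≈0.344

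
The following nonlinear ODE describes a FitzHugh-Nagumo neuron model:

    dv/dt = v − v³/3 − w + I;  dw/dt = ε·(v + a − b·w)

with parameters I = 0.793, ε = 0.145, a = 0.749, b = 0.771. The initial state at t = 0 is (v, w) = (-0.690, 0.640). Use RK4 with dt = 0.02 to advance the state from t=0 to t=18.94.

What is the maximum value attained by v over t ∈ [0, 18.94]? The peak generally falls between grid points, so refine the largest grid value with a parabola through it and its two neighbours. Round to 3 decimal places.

t=0.000: state=(-0.690, 0.640)
step 1 (dt=0.02): k1=(-0.427, -0.063), k2=(-0.429, -0.064), k3=(-0.429, -0.064), k4=(-0.431, -0.064); state += dt/6·(k1+2k2+2k3+k4)
t=0.020: state=(-0.699, 0.639)
t=0.040: state=(-0.707, 0.637)
t=0.060: state=(-0.716, 0.636)
continuing one RK4 step at a time; state shown every 50 steps (Δt=1):
t=1.000: state=(-1.140, 0.549)
t=2.000: state=(-1.396, 0.416)
t=3.000: state=(-1.416, 0.280)
t=4.000: state=(-1.343, 0.163)
t=5.000: state=(-1.237, 0.072)
t=6.000: state=(-1.113, 0.006)
t=7.000: state=(-0.966, -0.035)
t=8.000: state=(-0.778, -0.049)
t=9.000: state=(-0.497, -0.029)
t=10.000: state=(0.047, 0.041)
t=11.000: state=(1.163, 0.218)
t=12.000: state=(1.803, 0.516)
t=13.000: state=(1.773, 0.812)
t=14.000: state=(1.655, 1.064)
t=15.000: state=(1.524, 1.272)
t=16.000: state=(1.384, 1.440)
t=17.000: state=(1.229, 1.569)
t=18.000: state=(1.046, 1.662)
t=18.940: state=(0.821, 1.715)
largest grid value and its neighbours: v(12.280)=1.81910, v(12.300)=1.81911, v(12.320)=1.81899
parabola through these three points peaks at t≈12.291 with v≈1.81912

max v = 1.819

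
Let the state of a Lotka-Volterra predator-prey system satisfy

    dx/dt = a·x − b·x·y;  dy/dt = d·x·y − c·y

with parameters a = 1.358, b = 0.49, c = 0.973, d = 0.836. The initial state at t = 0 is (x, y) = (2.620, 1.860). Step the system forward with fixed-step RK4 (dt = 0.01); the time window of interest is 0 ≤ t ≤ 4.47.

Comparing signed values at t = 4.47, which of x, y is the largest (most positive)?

t=0.000: state=(2.620, 1.860)
step 1 (dt=0.01): k1=(1.170, 2.264), k2=(1.158, 2.287), k3=(1.158, 2.287), k4=(1.146, 2.310); state += dt/6·(k1+2k2+2k3+k4)
t=0.010: state=(2.632, 1.883)
t=0.020: state=(2.643, 1.906)
t=0.030: state=(2.654, 1.930)
continuing one RK4 step at a time; state shown every 20 steps (Δt=0.2):
t=0.200: state=(2.793, 2.412)
t=0.400: state=(2.792, 3.176)
t=0.600: state=(2.566, 4.104)
t=0.800: state=(2.150, 5.021)
t=1.000: state=(1.665, 5.686)
t=1.200: state=(1.231, 5.955)
t=1.400: state=(0.903, 5.850)
t=1.600: state=(0.679, 5.489)
t=1.800: state=(0.532, 4.995)
t=2.000: state=(0.440, 4.458)
t=2.200: state=(0.382, 3.929)
t=2.400: state=(0.350, 3.437)
t=2.600: state=(0.335, 2.995)
t=2.800: state=(0.334, 2.607)
t=3.000: state=(0.345, 2.271)
t=3.200: state=(0.368, 1.984)
t=3.400: state=(0.403, 1.742)
t=3.600: state=(0.450, 1.539)
t=3.800: state=(0.512, 1.373)
t=4.000: state=(0.591, 1.239)
t=4.200: state=(0.691, 1.135)
t=4.400: state=(0.814, 1.059)
t=4.470: state=(0.863, 1.039)
compare at T: x=0.863, y=1.039

largest component: y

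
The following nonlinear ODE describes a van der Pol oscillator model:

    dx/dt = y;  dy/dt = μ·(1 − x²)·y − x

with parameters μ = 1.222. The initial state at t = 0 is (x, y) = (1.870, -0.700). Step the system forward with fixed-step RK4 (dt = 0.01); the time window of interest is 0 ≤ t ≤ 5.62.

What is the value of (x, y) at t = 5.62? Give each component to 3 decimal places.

t=0.000: state=(1.870, -0.700)
step 1 (dt=0.01): k1=(-0.700, 0.266), k2=(-0.699, 0.254), k3=(-0.699, 0.254), k4=(-0.697, 0.243); state += dt/6·(k1+2k2+2k3+k4)
t=0.010: state=(1.863, -0.697)
t=0.020: state=(1.856, -0.695)
t=0.030: state=(1.849, -0.693)
continuing one RK4 step at a time; state shown every 20 steps (Δt=0.2):
t=0.200: state=(1.733, -0.683)
t=0.400: state=(1.593, -0.715)
t=0.600: state=(1.444, -0.781)
t=0.800: state=(1.279, -0.880)
t=1.000: state=(1.089, -1.024)
t=1.200: state=(0.865, -1.231)
t=1.400: state=(0.591, -1.533)
t=1.600: state=(0.243, -1.965)
t=1.800: state=(-0.203, -2.507)
t=2.000: state=(-0.751, -2.913)
t=2.200: state=(-1.322, -2.634)
t=2.400: state=(-1.752, -1.599)
t=2.600: state=(-1.964, -0.587)
t=2.800: state=(-2.016, 0.001)
t=3.000: state=(-1.984, 0.285)
t=3.200: state=(-1.912, 0.427)
t=3.400: state=(-1.817, 0.514)
t=3.600: state=(-1.707, 0.584)
t=3.800: state=(-1.583, 0.655)
t=4.000: state=(-1.444, 0.738)
t=4.200: state=(-1.287, 0.844)
t=4.400: state=(-1.104, 0.988)
t=4.600: state=(-0.888, 1.189)
t=4.800: state=(-0.623, 1.478)
t=5.000: state=(-0.288, 1.890)
t=5.200: state=(0.142, 2.421)
t=5.400: state=(0.676, 2.869)
t=5.600: state=(1.248, 2.710)
t=5.620: state=(1.302, 2.643)

(x, y) = (1.302, 2.643)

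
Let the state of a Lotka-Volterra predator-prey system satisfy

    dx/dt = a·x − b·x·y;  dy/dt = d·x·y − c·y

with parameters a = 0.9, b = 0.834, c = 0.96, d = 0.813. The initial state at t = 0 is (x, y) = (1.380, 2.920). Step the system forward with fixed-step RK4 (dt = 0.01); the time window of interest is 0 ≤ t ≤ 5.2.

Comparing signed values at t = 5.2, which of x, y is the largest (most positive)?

largest component: x

t=0.000: state=(1.380, 2.920)
step 1 (dt=0.01): k1=(-2.119, 0.473), k2=(-2.105, 0.448), k3=(-2.105, 0.448), k4=(-2.091, 0.424); state += dt/6·(k1+2k2+2k3+k4)
t=0.010: state=(1.359, 2.924)
t=0.020: state=(1.338, 2.928)
t=0.030: state=(1.318, 2.932)
continuing one RK4 step at a time; state shown every 20 steps (Δt=0.2):
t=0.200: state=(1.012, 2.923)
t=0.400: state=(0.752, 2.781)
t=0.600: state=(0.577, 2.554)
t=0.800: state=(0.461, 2.292)
t=1.000: state=(0.385, 2.025)
t=1.200: state=(0.336, 1.772)
t=1.400: state=(0.305, 1.540)
t=1.600: state=(0.287, 1.334)
t=1.800: state=(0.280, 1.152)
t=2.000: state=(0.280, 0.995)
t=2.200: state=(0.287, 0.860)
t=2.400: state=(0.301, 0.745)
t=2.600: state=(0.321, 0.646)
t=2.800: state=(0.348, 0.563)
t=3.000: state=(0.381, 0.493)
t=3.200: state=(0.422, 0.434)
t=3.400: state=(0.472, 0.386)
t=3.600: state=(0.532, 0.345)
t=3.800: state=(0.603, 0.312)
t=4.000: state=(0.687, 0.286)
t=4.200: state=(0.785, 0.266)
t=4.400: state=(0.900, 0.252)
t=4.600: state=(1.035, 0.243)
t=4.800: state=(1.190, 0.240)
t=5.000: state=(1.368, 0.244)
t=5.200: state=(1.571, 0.256)
compare at T: x=1.571, y=0.256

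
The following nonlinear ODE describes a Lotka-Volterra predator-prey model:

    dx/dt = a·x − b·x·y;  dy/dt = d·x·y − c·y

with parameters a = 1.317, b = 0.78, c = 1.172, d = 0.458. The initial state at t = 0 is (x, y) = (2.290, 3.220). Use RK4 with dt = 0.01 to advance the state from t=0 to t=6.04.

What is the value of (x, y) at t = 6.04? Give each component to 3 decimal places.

(x, y) = (1.180, 2.327)

t=0.000: state=(2.290, 3.220)
step 1 (dt=0.01): k1=(-2.736, -0.397), k2=(-2.716, -0.417), k3=(-2.716, -0.416), k4=(-2.696, -0.436); state += dt/6·(k1+2k2+2k3+k4)
t=0.010: state=(2.263, 3.216)
t=0.020: state=(2.236, 3.211)
t=0.030: state=(2.210, 3.206)
continuing one RK4 step at a time; state shown every 20 steps (Δt=0.2):
t=0.200: state=(1.821, 3.071)
t=0.400: state=(1.495, 2.825)
t=0.600: state=(1.280, 2.536)
t=0.800: state=(1.148, 2.241)
t=1.000: state=(1.077, 1.962)
t=1.200: state=(1.053, 1.710)
t=1.400: state=(1.068, 1.491)
t=1.600: state=(1.118, 1.303)
t=1.800: state=(1.202, 1.146)
t=2.000: state=(1.322, 1.017)
t=2.200: state=(1.480, 0.915)
t=2.400: state=(1.681, 0.836)
t=2.600: state=(1.929, 0.780)
t=2.800: state=(2.229, 0.746)
t=3.000: state=(2.585, 0.735)
t=3.200: state=(2.997, 0.751)
t=3.400: state=(3.458, 0.798)
t=3.600: state=(3.949, 0.886)
t=3.800: state=(4.429, 1.029)
t=4.000: state=(4.832, 1.245)
t=4.200: state=(5.062, 1.552)
t=4.400: state=(5.017, 1.953)
t=4.600: state=(4.646, 2.411)
t=4.800: state=(4.010, 2.839)
t=5.000: state=(3.267, 3.135)
t=5.200: state=(2.580, 3.239)
t=5.400: state=(2.034, 3.161)
t=5.600: state=(1.640, 2.955)
t=5.800: state=(1.374, 2.682)
t=6.000: state=(1.205, 2.386)
t=6.040: state=(1.180, 2.327)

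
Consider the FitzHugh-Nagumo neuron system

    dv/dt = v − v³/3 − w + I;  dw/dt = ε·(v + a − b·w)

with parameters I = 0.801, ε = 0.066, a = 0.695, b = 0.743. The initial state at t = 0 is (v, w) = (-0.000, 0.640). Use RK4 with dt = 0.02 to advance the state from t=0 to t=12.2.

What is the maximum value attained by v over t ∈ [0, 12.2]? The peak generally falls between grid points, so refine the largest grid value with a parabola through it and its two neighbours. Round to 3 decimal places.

t=0.000: state=(-0.000, 0.640)
step 1 (dt=0.02): k1=(0.161, 0.014), k2=(0.162, 0.015), k3=(0.162, 0.015), k4=(0.164, 0.015); state += dt/6·(k1+2k2+2k3+k4)
t=0.020: state=(0.003, 0.640)
t=0.040: state=(0.007, 0.641)
t=0.060: state=(0.010, 0.641)
continuing one RK4 step at a time; state shown every 25 steps (Δt=0.5):
t=0.500: state=(0.102, 0.649)
t=1.000: state=(0.262, 0.661)
t=1.500: state=(0.506, 0.680)
t=2.000: state=(0.840, 0.708)
t=2.500: state=(1.205, 0.747)
t=3.000: state=(1.479, 0.796)
t=3.500: state=(1.616, 0.850)
t=4.000: state=(1.660, 0.906)
t=4.500: state=(1.659, 0.961)
t=5.000: state=(1.641, 1.014)
t=5.500: state=(1.616, 1.065)
t=6.000: state=(1.587, 1.114)
t=6.500: state=(1.557, 1.161)
t=7.000: state=(1.526, 1.206)
t=7.500: state=(1.494, 1.248)
t=8.000: state=(1.461, 1.289)
t=8.500: state=(1.427, 1.328)
t=9.000: state=(1.393, 1.364)
t=9.500: state=(1.357, 1.398)
t=10.000: state=(1.319, 1.431)
t=10.500: state=(1.280, 1.461)
t=11.000: state=(1.240, 1.490)
t=11.500: state=(1.196, 1.516)
t=12.000: state=(1.150, 1.540)
t=12.200: state=(1.131, 1.549)
largest grid value and its neighbours: v(4.200)=1.66288, v(4.220)=1.66292, v(4.240)=1.66292
parabola through these three points peaks at t≈4.230 with v≈1.66293

max v = 1.663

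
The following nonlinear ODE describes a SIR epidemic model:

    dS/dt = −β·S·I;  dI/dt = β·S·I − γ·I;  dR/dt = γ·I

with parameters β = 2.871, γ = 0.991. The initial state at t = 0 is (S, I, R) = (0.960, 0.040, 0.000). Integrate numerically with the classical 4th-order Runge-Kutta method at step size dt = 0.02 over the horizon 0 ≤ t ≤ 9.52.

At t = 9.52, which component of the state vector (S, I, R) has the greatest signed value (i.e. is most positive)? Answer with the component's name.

t=0.000: state=(0.960, 0.040, 0.000)
step 1 (dt=0.02): k1=(-0.110, 0.071, 0.040), k2=(-0.112, 0.072, 0.040), k3=(-0.112, 0.072, 0.040), k4=(-0.114, 0.073, 0.041); state += dt/6·(k1+2k2+2k3+k4)
t=0.020: state=(0.958, 0.041, 0.001)
t=0.040: state=(0.955, 0.043, 0.002)
t=0.060: state=(0.953, 0.044, 0.003)
continuing one RK4 step at a time; state shown every 25 steps (Δt=0.5):
t=0.500: state=(0.877, 0.092, 0.031)
t=1.000: state=(0.725, 0.178, 0.097)
t=1.500: state=(0.525, 0.267, 0.208)
t=2.000: state=(0.346, 0.302, 0.352)
t=2.500: state=(0.228, 0.276, 0.497)
t=3.000: state=(0.159, 0.221, 0.620)
t=3.500: state=(0.121, 0.164, 0.715)
t=4.000: state=(0.099, 0.117, 0.784)
t=4.500: state=(0.086, 0.081, 0.833)
t=5.000: state=(0.078, 0.056, 0.866)
t=5.500: state=(0.073, 0.038, 0.889)
t=6.000: state=(0.070, 0.025, 0.905)
t=6.500: state=(0.068, 0.017, 0.915)
t=7.000: state=(0.066, 0.011, 0.922)
t=7.500: state=(0.065, 0.008, 0.927)
t=8.000: state=(0.065, 0.005, 0.930)
t=8.500: state=(0.065, 0.003, 0.932)
t=9.000: state=(0.064, 0.002, 0.933)
t=9.500: state=(0.064, 0.002, 0.934)
t=9.520: state=(0.064, 0.002, 0.934)
compare at T: S=0.064, I=0.002, R=0.934

largest component: R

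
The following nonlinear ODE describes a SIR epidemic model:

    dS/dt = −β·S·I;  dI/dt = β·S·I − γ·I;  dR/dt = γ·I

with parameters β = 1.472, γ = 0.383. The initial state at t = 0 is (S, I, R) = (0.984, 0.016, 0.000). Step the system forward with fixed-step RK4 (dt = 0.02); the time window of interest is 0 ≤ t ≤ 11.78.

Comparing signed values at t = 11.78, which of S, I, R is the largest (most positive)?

t=0.000: state=(0.984, 0.016, 0.000)
step 1 (dt=0.02): k1=(-0.023, 0.017, 0.006), k2=(-0.023, 0.017, 0.006), k3=(-0.023, 0.017, 0.006), k4=(-0.024, 0.017, 0.006); state += dt/6·(k1+2k2+2k3+k4)
t=0.020: state=(0.984, 0.016, 0.000)
t=0.040: state=(0.983, 0.017, 0.000)
t=0.060: state=(0.983, 0.017, 0.000)
continuing one RK4 step at a time; state shown every 25 steps (Δt=0.5):
t=0.500: state=(0.969, 0.027, 0.004)
t=1.000: state=(0.944, 0.045, 0.011)
t=1.500: state=(0.904, 0.074, 0.022)
t=2.000: state=(0.844, 0.116, 0.040)
t=2.500: state=(0.759, 0.173, 0.068)
t=3.000: state=(0.652, 0.241, 0.107)
t=3.500: state=(0.532, 0.308, 0.160)
t=4.000: state=(0.416, 0.360, 0.224)
t=4.500: state=(0.315, 0.389, 0.296)
t=5.000: state=(0.236, 0.393, 0.371)
t=5.500: state=(0.178, 0.377, 0.445)
t=6.000: state=(0.136, 0.349, 0.515)
t=6.500: state=(0.106, 0.315, 0.579)
t=7.000: state=(0.086, 0.279, 0.635)
t=7.500: state=(0.071, 0.244, 0.685)
t=8.000: state=(0.060, 0.211, 0.729)
t=8.500: state=(0.052, 0.182, 0.767)
t=9.000: state=(0.046, 0.156, 0.799)
t=9.500: state=(0.041, 0.133, 0.826)
t=10.000: state=(0.038, 0.113, 0.850)
t=10.500: state=(0.035, 0.096, 0.870)
t=11.000: state=(0.033, 0.081, 0.887)
t=11.500: state=(0.031, 0.068, 0.901)
t=11.780: state=(0.030, 0.062, 0.908)
compare at T: S=0.030, I=0.062, R=0.908

largest component: R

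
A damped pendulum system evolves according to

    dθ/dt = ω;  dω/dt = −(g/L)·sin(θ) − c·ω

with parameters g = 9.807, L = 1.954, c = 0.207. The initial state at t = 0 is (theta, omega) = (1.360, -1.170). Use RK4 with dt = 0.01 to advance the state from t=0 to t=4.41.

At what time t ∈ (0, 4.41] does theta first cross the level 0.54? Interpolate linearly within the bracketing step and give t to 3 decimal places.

t = 0.408

t=0.000: state=(1.360, -1.170)
step 1 (dt=0.01): k1=(-1.170, -4.666), k2=(-1.193, -4.655), k3=(-1.193, -4.654), k4=(-1.217, -4.643); state += dt/6·(k1+2k2+2k3+k4)
t=0.010: state=(1.348, -1.217)
t=0.020: state=(1.336, -1.263)
t=0.030: state=(1.323, -1.309)
continuing one RK4 step at a time; state shown every 20 steps (Δt=0.2):
t=0.200: state=(1.037, -2.039)
t=0.400: state=(0.561, -2.660)
next step: t=0.410: state=(0.534, -2.681) — theta has crossed 0.54
linear interpolation between t=0.400 (0.56072) and t=0.410 (0.53401) → t≈0.408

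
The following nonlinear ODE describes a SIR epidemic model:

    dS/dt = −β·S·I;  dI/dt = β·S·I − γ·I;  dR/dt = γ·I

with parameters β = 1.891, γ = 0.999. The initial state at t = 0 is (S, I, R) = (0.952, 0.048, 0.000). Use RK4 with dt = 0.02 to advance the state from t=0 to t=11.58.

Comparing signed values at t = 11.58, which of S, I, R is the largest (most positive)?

t=0.000: state=(0.952, 0.048, 0.000)
step 1 (dt=0.02): k1=(-0.086, 0.038, 0.048), k2=(-0.087, 0.039, 0.048), k3=(-0.087, 0.039, 0.048), k4=(-0.088, 0.039, 0.049); state += dt/6·(k1+2k2+2k3+k4)
t=0.020: state=(0.950, 0.049, 0.001)
t=0.040: state=(0.948, 0.050, 0.002)
t=0.060: state=(0.947, 0.050, 0.003)
continuing one RK4 step at a time; state shown every 25 steps (Δt=0.5):
t=0.500: state=(0.901, 0.070, 0.029)
t=1.000: state=(0.833, 0.097, 0.071)
t=1.500: state=(0.750, 0.124, 0.126)
t=2.000: state=(0.660, 0.147, 0.194)
t=2.500: state=(0.570, 0.159, 0.271)
t=3.000: state=(0.490, 0.159, 0.351)
t=3.500: state=(0.424, 0.149, 0.428)
t=4.000: state=(0.371, 0.131, 0.498)
t=4.500: state=(0.331, 0.111, 0.558)
t=5.000: state=(0.301, 0.091, 0.609)
t=5.500: state=(0.279, 0.072, 0.649)
t=6.000: state=(0.262, 0.057, 0.681)
t=6.500: state=(0.250, 0.044, 0.706)
t=7.000: state=(0.241, 0.033, 0.725)
t=7.500: state=(0.235, 0.025, 0.740)
t=8.000: state=(0.230, 0.019, 0.751)
t=8.500: state=(0.226, 0.014, 0.759)
t=9.000: state=(0.223, 0.011, 0.766)
t=9.500: state=(0.221, 0.008, 0.770)
t=10.000: state=(0.220, 0.006, 0.774)
t=10.500: state=(0.219, 0.005, 0.777)
t=11.000: state=(0.218, 0.003, 0.779)
t=11.500: state=(0.217, 0.003, 0.780)
t=11.580: state=(0.217, 0.002, 0.780)
compare at T: S=0.217, I=0.002, R=0.780

largest component: R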